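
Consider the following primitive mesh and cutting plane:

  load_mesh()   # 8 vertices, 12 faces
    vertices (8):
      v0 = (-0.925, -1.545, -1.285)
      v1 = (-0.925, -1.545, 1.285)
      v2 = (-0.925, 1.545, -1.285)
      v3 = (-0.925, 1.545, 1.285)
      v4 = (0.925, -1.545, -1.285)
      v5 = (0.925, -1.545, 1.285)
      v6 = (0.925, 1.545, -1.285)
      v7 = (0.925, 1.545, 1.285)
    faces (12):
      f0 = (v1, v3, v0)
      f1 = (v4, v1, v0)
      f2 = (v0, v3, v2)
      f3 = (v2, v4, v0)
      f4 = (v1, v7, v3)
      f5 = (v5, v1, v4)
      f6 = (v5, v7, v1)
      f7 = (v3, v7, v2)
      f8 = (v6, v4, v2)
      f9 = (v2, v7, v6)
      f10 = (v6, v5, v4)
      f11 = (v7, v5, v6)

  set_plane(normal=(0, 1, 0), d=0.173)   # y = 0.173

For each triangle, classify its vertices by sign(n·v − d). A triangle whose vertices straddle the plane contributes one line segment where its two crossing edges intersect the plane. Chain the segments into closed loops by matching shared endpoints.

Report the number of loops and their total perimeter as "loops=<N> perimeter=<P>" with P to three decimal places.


loops=1 perimeter=8.840

Straddling triangles (8 of 12):
  (v1,v3,v0) [-+-] → (-0.925, 0.173, 1.285)–(-0.925, 0.173, 0.143887)  len=1.1411
  (v0,v3,v2) [-++] → (-0.925, 0.173, 0.143887)–(-0.925, 0.173, -1.285)  len=1.4289
  (v2,v4,v0) [+--] → (-0.103576, 0.173, -1.285)–(-0.925, 0.173, -1.285)  len=0.8214
  (v1,v7,v3) [-++] → (0.103576, 0.173, 1.285)–(-0.925, 0.173, 1.285)  len=1.0286
  (v5,v7,v1) [-+-] → (0.925, 0.173, 1.285)–(0.103576, 0.173, 1.285)  len=0.8214
  (v6,v4,v2) [+-+] → (0.925, 0.173, -1.285)–(-0.103576, 0.173, -1.285)  len=1.0286
  (v6,v5,v4) [+--] → (0.925, 0.173, -0.143887)–(0.925, 0.173, -1.285)  len=1.1411
  (v7,v5,v6) [+-+] → (0.925, 0.173, 1.285)–(0.925, 0.173, -0.143887)  len=1.4289

Chained into 1 loop(s):
  loop 1: 8 segments, perimeter = 8.8400
Total perimeter = 8.840


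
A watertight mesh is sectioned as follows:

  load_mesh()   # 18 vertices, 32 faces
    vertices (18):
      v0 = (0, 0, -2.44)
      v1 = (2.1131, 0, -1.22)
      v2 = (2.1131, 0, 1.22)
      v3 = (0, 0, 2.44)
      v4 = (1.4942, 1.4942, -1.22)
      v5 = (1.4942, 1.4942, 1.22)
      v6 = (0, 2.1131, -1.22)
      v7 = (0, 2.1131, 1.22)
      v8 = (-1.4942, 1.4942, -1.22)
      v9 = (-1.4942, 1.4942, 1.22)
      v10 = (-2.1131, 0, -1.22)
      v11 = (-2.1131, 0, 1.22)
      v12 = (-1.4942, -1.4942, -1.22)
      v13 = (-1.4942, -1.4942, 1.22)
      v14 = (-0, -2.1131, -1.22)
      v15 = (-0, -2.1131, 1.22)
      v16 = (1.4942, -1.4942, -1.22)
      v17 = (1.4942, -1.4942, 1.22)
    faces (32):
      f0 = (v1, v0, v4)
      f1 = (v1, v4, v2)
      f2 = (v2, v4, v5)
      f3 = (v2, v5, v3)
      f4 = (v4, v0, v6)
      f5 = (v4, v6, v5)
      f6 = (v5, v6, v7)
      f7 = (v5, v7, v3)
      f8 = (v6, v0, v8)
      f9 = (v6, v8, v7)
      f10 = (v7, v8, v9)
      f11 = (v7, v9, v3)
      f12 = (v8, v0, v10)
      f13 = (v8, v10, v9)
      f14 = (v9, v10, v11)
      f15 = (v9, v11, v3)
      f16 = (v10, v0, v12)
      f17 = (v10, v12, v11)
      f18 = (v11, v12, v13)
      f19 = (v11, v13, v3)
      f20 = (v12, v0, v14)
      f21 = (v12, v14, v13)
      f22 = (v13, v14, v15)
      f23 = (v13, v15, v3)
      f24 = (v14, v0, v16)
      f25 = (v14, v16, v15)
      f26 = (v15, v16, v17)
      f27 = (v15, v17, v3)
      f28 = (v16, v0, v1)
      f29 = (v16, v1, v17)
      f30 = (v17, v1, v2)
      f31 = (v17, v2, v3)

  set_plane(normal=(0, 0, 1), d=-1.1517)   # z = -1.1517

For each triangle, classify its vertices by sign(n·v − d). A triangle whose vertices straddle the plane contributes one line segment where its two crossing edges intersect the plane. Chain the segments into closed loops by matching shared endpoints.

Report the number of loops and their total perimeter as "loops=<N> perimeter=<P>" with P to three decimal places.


loops=1 perimeter=12.938

Straddling triangles (16 of 32):
  (v1,v4,v2) [--+] → (1.51152, 1.45237, -1.1517)–(2.1131, 0, -1.1517)  len=1.5720
  (v2,v4,v5) [+-+] → (1.51152, 1.45237, -1.1517)–(1.4942, 1.4942, -1.1517)  len=0.0453
  (v4,v6,v5) [--+] → (0.0418254, 2.09578, -1.1517)–(1.4942, 1.4942, -1.1517)  len=1.5720
  (v5,v6,v7) [+-+] → (0.0418254, 2.09578, -1.1517)–(0, 2.1131, -1.1517)  len=0.0453
  (v6,v8,v7) [--+] → (-1.45237, 1.51152, -1.1517)–(0, 2.1131, -1.1517)  len=1.5720
  (v7,v8,v9) [+-+] → (-1.45237, 1.51152, -1.1517)–(-1.4942, 1.4942, -1.1517)  len=0.0453
  (v8,v10,v9) [--+] → (-2.09578, 0.0418254, -1.1517)–(-1.4942, 1.4942, -1.1517)  len=1.5720
  (v9,v10,v11) [+-+] → (-2.09578, 0.0418254, -1.1517)–(-2.1131, 0, -1.1517)  len=0.0453
  (v10,v12,v11) [--+] → (-1.51152, -1.45237, -1.1517)–(-2.1131, 0, -1.1517)  len=1.5720
  (v11,v12,v13) [+-+] → (-1.51152, -1.45237, -1.1517)–(-1.4942, -1.4942, -1.1517)  len=0.0453
  (v12,v14,v13) [--+] → (-0.0418254, -2.09578, -1.1517)–(-1.4942, -1.4942, -1.1517)  len=1.5720
  (v13,v14,v15) [+-+] → (-0.0418254, -2.09578, -1.1517)–(0, -2.1131, -1.1517)  len=0.0453
  (v14,v16,v15) [--+] → (1.45237, -1.51152, -1.1517)–(0, -2.1131, -1.1517)  len=1.5720
  (v15,v16,v17) [+-+] → (1.45237, -1.51152, -1.1517)–(1.4942, -1.4942, -1.1517)  len=0.0453
  (v16,v1,v17) [--+] → (2.09578, -0.0418254, -1.1517)–(1.4942, -1.4942, -1.1517)  len=1.5720
  (v17,v1,v2) [+-+] → (2.09578, -0.0418254, -1.1517)–(2.1131, 0, -1.1517)  len=0.0453

Chained into 1 loop(s):
  loop 1: 16 segments, perimeter = 12.9384
Total perimeter = 12.938


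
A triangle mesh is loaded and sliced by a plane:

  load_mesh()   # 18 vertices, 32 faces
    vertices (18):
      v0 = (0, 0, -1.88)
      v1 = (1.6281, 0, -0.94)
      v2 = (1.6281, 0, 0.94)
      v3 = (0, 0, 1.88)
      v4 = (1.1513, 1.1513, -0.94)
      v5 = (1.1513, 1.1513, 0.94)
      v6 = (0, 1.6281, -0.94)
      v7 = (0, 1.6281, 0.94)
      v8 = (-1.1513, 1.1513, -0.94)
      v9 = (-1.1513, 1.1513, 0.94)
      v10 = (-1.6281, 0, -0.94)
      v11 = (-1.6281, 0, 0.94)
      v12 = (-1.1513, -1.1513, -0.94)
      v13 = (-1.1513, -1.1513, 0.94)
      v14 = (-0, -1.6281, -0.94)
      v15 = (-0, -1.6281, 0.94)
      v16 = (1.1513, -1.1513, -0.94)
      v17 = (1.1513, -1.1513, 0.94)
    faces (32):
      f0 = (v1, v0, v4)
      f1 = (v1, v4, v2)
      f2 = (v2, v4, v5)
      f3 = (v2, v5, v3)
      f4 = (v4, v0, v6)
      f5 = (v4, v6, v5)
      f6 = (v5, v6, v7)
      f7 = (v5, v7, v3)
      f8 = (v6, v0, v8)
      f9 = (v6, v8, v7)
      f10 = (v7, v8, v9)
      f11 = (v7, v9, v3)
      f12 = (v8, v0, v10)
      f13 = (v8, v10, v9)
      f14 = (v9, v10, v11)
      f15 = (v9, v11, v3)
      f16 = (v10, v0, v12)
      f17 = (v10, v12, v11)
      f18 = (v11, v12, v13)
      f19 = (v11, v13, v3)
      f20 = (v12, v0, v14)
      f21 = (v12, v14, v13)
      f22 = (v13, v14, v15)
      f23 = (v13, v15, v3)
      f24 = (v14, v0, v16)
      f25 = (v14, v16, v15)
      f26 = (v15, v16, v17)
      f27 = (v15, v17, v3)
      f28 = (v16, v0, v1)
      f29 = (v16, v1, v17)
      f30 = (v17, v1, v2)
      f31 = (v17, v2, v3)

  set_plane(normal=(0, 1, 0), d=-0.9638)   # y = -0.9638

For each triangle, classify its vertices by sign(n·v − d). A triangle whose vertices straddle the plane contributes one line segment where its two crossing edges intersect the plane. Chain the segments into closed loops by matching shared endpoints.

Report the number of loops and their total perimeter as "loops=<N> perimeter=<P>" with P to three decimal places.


Straddling triangles (12 of 32):
  (v10,v0,v12) [++-] → (-0.9638, -0.9638, -1.09309)–(-1.22895, -0.9638, -0.94)  len=0.3062
  (v10,v12,v11) [+-+] → (-1.22895, -0.9638, -0.94)–(-1.22895, -0.9638, -0.633824)  len=0.3062
  (v11,v12,v13) [+--] → (-1.22895, -0.9638, -0.633824)–(-1.22895, -0.9638, 0.94)  len=1.5738
  (v11,v13,v3) [+-+] → (-1.22895, -0.9638, 0.94)–(-0.9638, -0.9638, 1.09309)  len=0.3062
  (v12,v0,v14) [-+-] → (-0.9638, -0.9638, -1.09309)–(0, -0.9638, -1.32354)  len=0.9910
  (v13,v15,v3) [--+] → (0, -0.9638, 1.32354)–(-0.9638, -0.9638, 1.09309)  len=0.9910
  (v14,v0,v16) [-+-] → (0, -0.9638, -1.32354)–(0.9638, -0.9638, -1.09309)  len=0.9910
  (v15,v17,v3) [--+] → (0.9638, -0.9638, 1.09309)–(0, -0.9638, 1.32354)  len=0.9910
  (v16,v0,v1) [-++] → (0.9638, -0.9638, -1.09309)–(1.22895, -0.9638, -0.94)  len=0.3062
  (v16,v1,v17) [-+-] → (1.22895, -0.9638, -0.94)–(1.22895, -0.9638, 0.633824)  len=1.5738
  (v17,v1,v2) [-++] → (1.22895, -0.9638, 0.633824)–(1.22895, -0.9638, 0.94)  len=0.3062
  (v17,v2,v3) [-++] → (1.22895, -0.9638, 0.94)–(0.9638, -0.9638, 1.09309)  len=0.3062

Chained into 1 loop(s):
  loop 1: 12 segments, perimeter = 8.9486
Total perimeter = 8.949

loops=1 perimeter=8.949


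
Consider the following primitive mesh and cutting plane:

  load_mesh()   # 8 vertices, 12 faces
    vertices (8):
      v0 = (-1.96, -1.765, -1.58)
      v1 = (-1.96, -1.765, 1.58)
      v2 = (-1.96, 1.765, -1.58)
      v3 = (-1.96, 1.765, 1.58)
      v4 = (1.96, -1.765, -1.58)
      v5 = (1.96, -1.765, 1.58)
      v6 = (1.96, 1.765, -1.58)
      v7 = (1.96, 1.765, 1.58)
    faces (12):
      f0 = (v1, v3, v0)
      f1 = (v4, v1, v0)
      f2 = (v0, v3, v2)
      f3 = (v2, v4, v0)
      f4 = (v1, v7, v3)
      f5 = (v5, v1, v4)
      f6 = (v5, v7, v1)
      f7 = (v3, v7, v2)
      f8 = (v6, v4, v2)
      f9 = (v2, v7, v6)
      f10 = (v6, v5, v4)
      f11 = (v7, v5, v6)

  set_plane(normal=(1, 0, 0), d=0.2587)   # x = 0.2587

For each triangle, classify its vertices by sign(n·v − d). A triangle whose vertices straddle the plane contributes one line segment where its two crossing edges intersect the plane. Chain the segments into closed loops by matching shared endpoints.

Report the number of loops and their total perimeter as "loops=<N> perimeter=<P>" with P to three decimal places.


loops=1 perimeter=13.380

Straddling triangles (8 of 12):
  (v4,v1,v0) [+--] → (0.2587, -1.765, -0.208544)–(0.2587, -1.765, -1.58)  len=1.3715
  (v2,v4,v0) [-+-] → (0.2587, -0.232962, -1.58)–(0.2587, -1.765, -1.58)  len=1.5320
  (v1,v7,v3) [-+-] → (0.2587, 0.232962, 1.58)–(0.2587, 1.765, 1.58)  len=1.5320
  (v5,v1,v4) [+-+] → (0.2587, -1.765, 1.58)–(0.2587, -1.765, -0.208544)  len=1.7885
  (v5,v7,v1) [++-] → (0.2587, 0.232962, 1.58)–(0.2587, -1.765, 1.58)  len=1.9980
  (v3,v7,v2) [-+-] → (0.2587, 1.765, 1.58)–(0.2587, 1.765, 0.208544)  len=1.3715
  (v6,v4,v2) [++-] → (0.2587, -0.232962, -1.58)–(0.2587, 1.765, -1.58)  len=1.9980
  (v2,v7,v6) [-++] → (0.2587, 1.765, 0.208544)–(0.2587, 1.765, -1.58)  len=1.7885

Chained into 1 loop(s):
  loop 1: 8 segments, perimeter = 13.3800
Total perimeter = 13.380


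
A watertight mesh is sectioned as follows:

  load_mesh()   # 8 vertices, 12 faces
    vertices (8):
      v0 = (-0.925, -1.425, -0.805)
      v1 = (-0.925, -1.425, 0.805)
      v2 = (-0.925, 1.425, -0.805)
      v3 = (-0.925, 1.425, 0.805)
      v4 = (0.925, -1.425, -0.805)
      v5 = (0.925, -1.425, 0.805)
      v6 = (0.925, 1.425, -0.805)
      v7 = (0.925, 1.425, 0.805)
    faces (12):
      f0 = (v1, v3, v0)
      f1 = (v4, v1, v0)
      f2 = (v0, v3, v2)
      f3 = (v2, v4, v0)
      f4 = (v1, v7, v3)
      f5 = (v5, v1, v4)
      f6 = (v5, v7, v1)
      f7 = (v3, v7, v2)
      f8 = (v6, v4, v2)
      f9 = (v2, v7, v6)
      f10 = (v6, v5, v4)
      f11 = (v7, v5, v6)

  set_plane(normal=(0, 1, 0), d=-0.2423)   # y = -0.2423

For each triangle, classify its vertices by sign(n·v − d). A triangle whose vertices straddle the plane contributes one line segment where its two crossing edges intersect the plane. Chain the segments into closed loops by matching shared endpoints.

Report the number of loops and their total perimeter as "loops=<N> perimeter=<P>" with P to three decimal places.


Straddling triangles (8 of 12):
  (v1,v3,v0) [-+-] → (-0.925, -0.2423, 0.805)–(-0.925, -0.2423, -0.136878)  len=0.9419
  (v0,v3,v2) [-++] → (-0.925, -0.2423, -0.136878)–(-0.925, -0.2423, -0.805)  len=0.6681
  (v2,v4,v0) [+--] → (0.157282, -0.2423, -0.805)–(-0.925, -0.2423, -0.805)  len=1.0823
  (v1,v7,v3) [-++] → (-0.157282, -0.2423, 0.805)–(-0.925, -0.2423, 0.805)  len=0.7677
  (v5,v7,v1) [-+-] → (0.925, -0.2423, 0.805)–(-0.157282, -0.2423, 0.805)  len=1.0823
  (v6,v4,v2) [+-+] → (0.925, -0.2423, -0.805)–(0.157282, -0.2423, -0.805)  len=0.7677
  (v6,v5,v4) [+--] → (0.925, -0.2423, 0.136878)–(0.925, -0.2423, -0.805)  len=0.9419
  (v7,v5,v6) [+-+] → (0.925, -0.2423, 0.805)–(0.925, -0.2423, 0.136878)  len=0.6681

Chained into 1 loop(s):
  loop 1: 8 segments, perimeter = 6.9200
Total perimeter = 6.920

loops=1 perimeter=6.920


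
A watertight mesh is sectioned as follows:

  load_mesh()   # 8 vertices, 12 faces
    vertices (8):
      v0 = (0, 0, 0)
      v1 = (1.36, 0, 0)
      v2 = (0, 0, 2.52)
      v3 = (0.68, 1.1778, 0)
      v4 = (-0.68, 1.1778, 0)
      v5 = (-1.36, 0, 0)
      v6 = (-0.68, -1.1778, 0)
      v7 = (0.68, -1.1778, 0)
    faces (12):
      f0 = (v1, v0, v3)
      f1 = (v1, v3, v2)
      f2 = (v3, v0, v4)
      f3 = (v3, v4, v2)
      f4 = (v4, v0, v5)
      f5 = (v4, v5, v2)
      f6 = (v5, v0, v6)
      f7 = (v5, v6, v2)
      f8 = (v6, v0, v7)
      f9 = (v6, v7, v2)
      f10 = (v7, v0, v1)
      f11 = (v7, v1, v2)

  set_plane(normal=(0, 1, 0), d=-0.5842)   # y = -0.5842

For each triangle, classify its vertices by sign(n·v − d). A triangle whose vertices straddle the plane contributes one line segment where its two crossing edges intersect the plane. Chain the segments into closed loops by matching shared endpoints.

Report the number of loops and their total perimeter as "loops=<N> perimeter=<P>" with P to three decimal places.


loops=1 perimeter=5.606

Straddling triangles (6 of 12):
  (v5,v0,v6) [++-] → (-0.337286, -0.5842, 0)–(-1.02271, -0.5842, 0)  len=0.6854
  (v5,v6,v2) [+-+] → (-1.02271, -0.5842, 0)–(-0.337286, -0.5842, 1.27006)  len=1.4432
  (v6,v0,v7) [-+-] → (-0.337286, -0.5842, 0)–(0.337286, -0.5842, 0)  len=0.6746
  (v6,v7,v2) [--+] → (0.337286, -0.5842, 1.27006)–(-0.337286, -0.5842, 1.27006)  len=0.6746
  (v7,v0,v1) [-++] → (0.337286, -0.5842, 0)–(1.02271, -0.5842, 0)  len=0.6854
  (v7,v1,v2) [-++] → (1.02271, -0.5842, 0)–(0.337286, -0.5842, 1.27006)  len=1.4432

Chained into 1 loop(s):
  loop 1: 6 segments, perimeter = 5.6064
Total perimeter = 5.606


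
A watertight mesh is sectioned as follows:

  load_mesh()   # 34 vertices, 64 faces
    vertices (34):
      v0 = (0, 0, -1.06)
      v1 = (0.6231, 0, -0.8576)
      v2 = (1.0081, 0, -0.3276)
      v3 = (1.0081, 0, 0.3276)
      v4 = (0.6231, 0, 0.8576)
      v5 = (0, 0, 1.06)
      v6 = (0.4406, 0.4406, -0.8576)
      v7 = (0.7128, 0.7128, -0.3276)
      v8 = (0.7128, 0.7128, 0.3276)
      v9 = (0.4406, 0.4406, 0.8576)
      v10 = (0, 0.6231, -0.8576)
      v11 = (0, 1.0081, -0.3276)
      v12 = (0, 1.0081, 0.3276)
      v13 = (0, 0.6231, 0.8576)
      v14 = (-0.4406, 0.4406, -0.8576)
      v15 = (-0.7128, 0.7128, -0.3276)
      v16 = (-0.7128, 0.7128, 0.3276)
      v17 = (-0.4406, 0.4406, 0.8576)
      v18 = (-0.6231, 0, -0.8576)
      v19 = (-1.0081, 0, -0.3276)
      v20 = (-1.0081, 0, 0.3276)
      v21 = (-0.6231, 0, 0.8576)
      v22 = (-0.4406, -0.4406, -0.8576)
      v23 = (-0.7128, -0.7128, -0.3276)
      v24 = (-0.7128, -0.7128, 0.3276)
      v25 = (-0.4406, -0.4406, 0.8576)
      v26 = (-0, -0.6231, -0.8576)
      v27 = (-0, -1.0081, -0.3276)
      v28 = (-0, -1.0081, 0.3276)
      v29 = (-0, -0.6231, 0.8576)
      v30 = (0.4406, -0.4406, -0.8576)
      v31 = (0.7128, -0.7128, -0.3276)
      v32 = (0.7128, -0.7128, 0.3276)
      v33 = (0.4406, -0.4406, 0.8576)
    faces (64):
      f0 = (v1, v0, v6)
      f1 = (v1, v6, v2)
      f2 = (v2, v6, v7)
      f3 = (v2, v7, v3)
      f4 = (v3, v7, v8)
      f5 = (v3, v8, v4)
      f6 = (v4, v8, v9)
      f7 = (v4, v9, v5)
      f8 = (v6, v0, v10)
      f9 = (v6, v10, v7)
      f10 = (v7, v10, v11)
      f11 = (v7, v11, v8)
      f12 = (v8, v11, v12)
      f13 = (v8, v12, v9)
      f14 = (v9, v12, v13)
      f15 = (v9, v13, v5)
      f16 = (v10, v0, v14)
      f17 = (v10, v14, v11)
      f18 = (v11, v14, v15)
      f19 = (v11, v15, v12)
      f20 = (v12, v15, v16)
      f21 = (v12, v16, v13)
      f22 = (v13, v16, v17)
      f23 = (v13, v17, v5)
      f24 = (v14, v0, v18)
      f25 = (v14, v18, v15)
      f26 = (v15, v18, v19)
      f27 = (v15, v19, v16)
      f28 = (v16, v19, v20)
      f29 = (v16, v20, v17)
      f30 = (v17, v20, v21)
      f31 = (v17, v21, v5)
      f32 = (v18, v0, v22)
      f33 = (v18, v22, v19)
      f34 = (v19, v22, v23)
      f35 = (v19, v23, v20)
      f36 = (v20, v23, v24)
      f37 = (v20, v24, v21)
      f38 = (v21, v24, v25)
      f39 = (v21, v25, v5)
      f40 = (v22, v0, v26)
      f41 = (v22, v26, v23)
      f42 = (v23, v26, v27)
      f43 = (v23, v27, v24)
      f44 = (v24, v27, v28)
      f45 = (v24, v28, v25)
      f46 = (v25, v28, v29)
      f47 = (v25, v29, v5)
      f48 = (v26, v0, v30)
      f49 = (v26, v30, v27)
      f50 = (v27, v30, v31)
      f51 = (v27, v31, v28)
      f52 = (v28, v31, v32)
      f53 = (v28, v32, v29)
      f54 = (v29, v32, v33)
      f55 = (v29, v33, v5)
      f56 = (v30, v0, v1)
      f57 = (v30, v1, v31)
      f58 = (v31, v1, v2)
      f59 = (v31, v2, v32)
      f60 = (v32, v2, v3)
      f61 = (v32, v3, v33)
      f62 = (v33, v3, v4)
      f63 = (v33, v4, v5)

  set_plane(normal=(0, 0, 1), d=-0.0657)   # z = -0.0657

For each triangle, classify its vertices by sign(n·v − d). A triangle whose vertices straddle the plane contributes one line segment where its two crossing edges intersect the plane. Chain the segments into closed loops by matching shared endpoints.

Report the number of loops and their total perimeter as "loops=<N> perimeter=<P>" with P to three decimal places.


loops=1 perimeter=6.172

Straddling triangles (16 of 64):
  (v2,v7,v3) [--+] → (0.830839, 0.427876, -0.0657)–(1.0081, 0, -0.0657)  len=0.4631
  (v3,v7,v8) [+-+] → (0.830839, 0.427876, -0.0657)–(0.7128, 0.7128, -0.0657)  len=0.3084
  (v7,v11,v8) [--+] → (0.284924, 0.890061, -0.0657)–(0.7128, 0.7128, -0.0657)  len=0.4631
  (v8,v11,v12) [+-+] → (0.284924, 0.890061, -0.0657)–(0, 1.0081, -0.0657)  len=0.3084
  (v11,v15,v12) [--+] → (-0.427876, 0.830839, -0.0657)–(0, 1.0081, -0.0657)  len=0.4631
  (v12,v15,v16) [+-+] → (-0.427876, 0.830839, -0.0657)–(-0.7128, 0.7128, -0.0657)  len=0.3084
  (v15,v19,v16) [--+] → (-0.890061, 0.284924, -0.0657)–(-0.7128, 0.7128, -0.0657)  len=0.4631
  (v16,v19,v20) [+-+] → (-0.890061, 0.284924, -0.0657)–(-1.0081, 0, -0.0657)  len=0.3084
  (v19,v23,v20) [--+] → (-0.830839, -0.427876, -0.0657)–(-1.0081, 0, -0.0657)  len=0.4631
  (v20,v23,v24) [+-+] → (-0.830839, -0.427876, -0.0657)–(-0.7128, -0.7128, -0.0657)  len=0.3084
  (v23,v27,v24) [--+] → (-0.284924, -0.890061, -0.0657)–(-0.7128, -0.7128, -0.0657)  len=0.4631
  (v24,v27,v28) [+-+] → (-0.284924, -0.890061, -0.0657)–(0, -1.0081, -0.0657)  len=0.3084
  (v27,v31,v28) [--+] → (0.427876, -0.830839, -0.0657)–(0, -1.0081, -0.0657)  len=0.4631
  (v28,v31,v32) [+-+] → (0.427876, -0.830839, -0.0657)–(0.7128, -0.7128, -0.0657)  len=0.3084
  (v31,v2,v32) [--+] → (0.890061, -0.284924, -0.0657)–(0.7128, -0.7128, -0.0657)  len=0.4631
  (v32,v2,v3) [+-+] → (0.890061, -0.284924, -0.0657)–(1.0081, 0, -0.0657)  len=0.3084

Chained into 1 loop(s):
  loop 1: 16 segments, perimeter = 6.1724
Total perimeter = 6.172


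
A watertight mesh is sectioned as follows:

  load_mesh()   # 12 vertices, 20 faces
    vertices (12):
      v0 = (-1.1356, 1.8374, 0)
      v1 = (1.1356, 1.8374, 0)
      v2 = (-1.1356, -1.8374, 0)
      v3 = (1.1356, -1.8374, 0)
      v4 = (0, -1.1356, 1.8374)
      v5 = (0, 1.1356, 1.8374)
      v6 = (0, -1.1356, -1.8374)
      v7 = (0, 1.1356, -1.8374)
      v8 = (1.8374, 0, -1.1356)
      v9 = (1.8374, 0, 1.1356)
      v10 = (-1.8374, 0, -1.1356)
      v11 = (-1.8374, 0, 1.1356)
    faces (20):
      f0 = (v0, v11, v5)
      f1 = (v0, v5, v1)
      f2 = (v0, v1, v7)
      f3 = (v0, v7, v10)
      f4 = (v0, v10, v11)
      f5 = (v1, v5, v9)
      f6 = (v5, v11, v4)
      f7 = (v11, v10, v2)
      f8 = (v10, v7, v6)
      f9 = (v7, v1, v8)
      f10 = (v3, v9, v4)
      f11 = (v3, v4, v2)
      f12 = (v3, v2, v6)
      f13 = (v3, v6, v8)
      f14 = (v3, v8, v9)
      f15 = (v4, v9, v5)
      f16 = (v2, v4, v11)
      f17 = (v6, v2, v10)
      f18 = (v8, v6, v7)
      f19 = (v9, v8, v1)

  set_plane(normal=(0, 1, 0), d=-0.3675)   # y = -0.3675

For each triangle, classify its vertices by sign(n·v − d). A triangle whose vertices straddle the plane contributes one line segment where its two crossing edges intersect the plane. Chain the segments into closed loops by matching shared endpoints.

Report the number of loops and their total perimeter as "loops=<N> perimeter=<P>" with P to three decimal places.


Straddling triangles (10 of 20):
  (v5,v11,v4) [++-] → (-1.24279, -0.3675, 1.36271)–(0, -0.3675, 1.8374)  len=1.3304
  (v11,v10,v2) [++-] → (-1.69703, -0.3675, -0.908468)–(-1.69703, -0.3675, 0.908468)  len=1.8169
  (v10,v7,v6) [++-] → (0, -0.3675, -1.8374)–(-1.24279, -0.3675, -1.36271)  len=1.3304
  (v3,v9,v4) [-+-] → (1.69703, -0.3675, 0.908468)–(1.24279, -0.3675, 1.36271)  len=0.6424
  (v3,v6,v8) [--+] → (1.24279, -0.3675, -1.36271)–(1.69703, -0.3675, -0.908468)  len=0.6424
  (v3,v8,v9) [-++] → (1.69703, -0.3675, -0.908468)–(1.69703, -0.3675, 0.908468)  len=1.8169
  (v4,v9,v5) [-++] → (1.24279, -0.3675, 1.36271)–(0, -0.3675, 1.8374)  len=1.3304
  (v2,v4,v11) [--+] → (-1.24279, -0.3675, 1.36271)–(-1.69703, -0.3675, 0.908468)  len=0.6424
  (v6,v2,v10) [--+] → (-1.69703, -0.3675, -0.908468)–(-1.24279, -0.3675, -1.36271)  len=0.6424
  (v8,v6,v7) [+-+] → (1.24279, -0.3675, -1.36271)–(0, -0.3675, -1.8374)  len=1.3304

Chained into 1 loop(s):
  loop 1: 10 segments, perimeter = 11.5249
Total perimeter = 11.525

loops=1 perimeter=11.525


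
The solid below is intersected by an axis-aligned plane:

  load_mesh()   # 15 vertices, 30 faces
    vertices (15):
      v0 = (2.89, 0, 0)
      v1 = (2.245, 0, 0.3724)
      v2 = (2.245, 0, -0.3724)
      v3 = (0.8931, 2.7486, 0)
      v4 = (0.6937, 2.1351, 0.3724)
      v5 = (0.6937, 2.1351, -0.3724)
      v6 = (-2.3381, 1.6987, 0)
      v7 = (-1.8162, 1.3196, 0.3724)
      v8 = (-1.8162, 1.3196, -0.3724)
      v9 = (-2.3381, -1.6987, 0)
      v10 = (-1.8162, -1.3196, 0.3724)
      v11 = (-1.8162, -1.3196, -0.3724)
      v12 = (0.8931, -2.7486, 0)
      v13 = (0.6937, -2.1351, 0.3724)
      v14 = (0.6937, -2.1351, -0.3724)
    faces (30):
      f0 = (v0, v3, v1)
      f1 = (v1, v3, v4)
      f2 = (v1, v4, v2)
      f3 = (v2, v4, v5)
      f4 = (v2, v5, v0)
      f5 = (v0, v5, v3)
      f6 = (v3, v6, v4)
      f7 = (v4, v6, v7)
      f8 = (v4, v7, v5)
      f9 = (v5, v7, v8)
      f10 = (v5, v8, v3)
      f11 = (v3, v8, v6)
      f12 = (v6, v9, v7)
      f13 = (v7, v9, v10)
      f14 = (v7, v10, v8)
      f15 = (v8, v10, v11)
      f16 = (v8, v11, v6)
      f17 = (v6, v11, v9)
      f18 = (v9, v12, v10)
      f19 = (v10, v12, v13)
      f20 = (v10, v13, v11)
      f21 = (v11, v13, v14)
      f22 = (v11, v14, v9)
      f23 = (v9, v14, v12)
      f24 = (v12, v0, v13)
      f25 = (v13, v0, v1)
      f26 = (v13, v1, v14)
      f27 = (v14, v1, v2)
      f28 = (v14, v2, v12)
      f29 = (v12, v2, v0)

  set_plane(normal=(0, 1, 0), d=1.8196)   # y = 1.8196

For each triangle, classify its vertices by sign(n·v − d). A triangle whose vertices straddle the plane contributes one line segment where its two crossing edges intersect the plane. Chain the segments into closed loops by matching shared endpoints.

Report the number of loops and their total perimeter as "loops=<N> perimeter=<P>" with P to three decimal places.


loops=2 perimeter=6.438

Straddling triangles (12 of 30):
  (v0,v3,v1) [-+-] → (1.56803, 1.8196, 0)–(1.35003, 1.8196, 0.125868)  len=0.2517
  (v1,v3,v4) [-++] → (1.35003, 1.8196, 0.125868)–(0.922933, 1.8196, 0.3724)  len=0.4931
  (v1,v4,v2) [-+-] → (0.922933, 1.8196, 0.3724)–(0.922933, 1.8196, 0.262342)  len=0.1101
  (v2,v4,v5) [-++] → (0.922933, 1.8196, 0.262342)–(0.922933, 1.8196, -0.3724)  len=0.6347
  (v2,v5,v0) [-+-] → (0.922933, 1.8196, -0.3724)–(1.01824, 1.8196, -0.317371)  len=0.1101
  (v0,v5,v3) [-++] → (1.01824, 1.8196, -0.317371)–(1.56803, 1.8196, 0)  len=0.6348
  (v3,v6,v4) [+-+] → (-1.96601, 1.8196, 0)–(-1.49817, 1.8196, 0.103169)  len=0.4791
  (v4,v6,v7) [+--] → (-1.49817, 1.8196, 0.103169)–(-0.277328, 1.8196, 0.3724)  len=1.2502
  (v4,v7,v5) [+-+] → (-0.277328, 1.8196, 0.3724)–(-0.277328, 1.8196, -0.0842524)  len=0.4567
  (v5,v7,v8) [+--] → (-0.277328, 1.8196, -0.0842524)–(-0.277328, 1.8196, -0.3724)  len=0.2881
  (v5,v8,v3) [+-+] → (-0.277328, 1.8196, -0.3724)–(-0.868229, 1.8196, -0.242099)  len=0.6051
  (v3,v8,v6) [+--] → (-0.868229, 1.8196, -0.242099)–(-1.96601, 1.8196, 0)  len=1.1242

Chained into 2 loop(s):
  loop 1: 6 segments, perimeter = 2.2345
  loop 2: 6 segments, perimeter = 4.2033
Total perimeter = 6.438


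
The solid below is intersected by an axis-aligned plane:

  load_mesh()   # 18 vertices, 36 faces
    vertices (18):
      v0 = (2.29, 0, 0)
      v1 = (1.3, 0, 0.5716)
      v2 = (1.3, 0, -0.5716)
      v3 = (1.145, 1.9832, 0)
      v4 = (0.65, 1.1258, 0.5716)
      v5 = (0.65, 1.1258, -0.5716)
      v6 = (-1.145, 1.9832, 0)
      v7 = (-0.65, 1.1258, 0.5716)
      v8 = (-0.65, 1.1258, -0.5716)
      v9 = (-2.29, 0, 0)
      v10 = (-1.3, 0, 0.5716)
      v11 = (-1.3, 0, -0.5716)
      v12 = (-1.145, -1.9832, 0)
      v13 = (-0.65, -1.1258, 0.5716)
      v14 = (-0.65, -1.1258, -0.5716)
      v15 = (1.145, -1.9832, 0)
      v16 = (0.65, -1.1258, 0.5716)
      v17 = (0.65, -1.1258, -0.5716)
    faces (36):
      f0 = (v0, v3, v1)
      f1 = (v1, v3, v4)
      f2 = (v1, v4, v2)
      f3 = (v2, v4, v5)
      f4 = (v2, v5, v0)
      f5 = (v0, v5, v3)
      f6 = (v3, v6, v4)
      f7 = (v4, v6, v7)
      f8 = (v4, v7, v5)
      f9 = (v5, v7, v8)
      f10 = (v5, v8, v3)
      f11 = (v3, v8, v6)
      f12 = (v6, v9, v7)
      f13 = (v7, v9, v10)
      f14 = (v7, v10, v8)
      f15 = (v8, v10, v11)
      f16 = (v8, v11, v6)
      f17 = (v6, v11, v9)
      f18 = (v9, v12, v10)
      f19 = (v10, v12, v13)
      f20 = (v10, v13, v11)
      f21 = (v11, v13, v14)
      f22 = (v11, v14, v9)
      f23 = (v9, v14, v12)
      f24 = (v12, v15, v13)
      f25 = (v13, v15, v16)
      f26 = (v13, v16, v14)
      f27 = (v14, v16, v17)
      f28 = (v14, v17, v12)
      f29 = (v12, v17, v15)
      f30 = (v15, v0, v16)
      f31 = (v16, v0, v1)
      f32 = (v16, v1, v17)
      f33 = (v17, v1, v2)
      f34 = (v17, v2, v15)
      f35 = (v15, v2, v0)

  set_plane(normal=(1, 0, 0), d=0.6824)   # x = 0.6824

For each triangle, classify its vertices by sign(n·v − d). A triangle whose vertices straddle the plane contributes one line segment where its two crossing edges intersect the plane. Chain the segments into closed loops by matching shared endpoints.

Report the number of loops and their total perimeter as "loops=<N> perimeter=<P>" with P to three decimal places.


Straddling triangles (16 of 36):
  (v1,v3,v4) [++-] → (0.6824, 1.18192, 0.534186)–(0.6824, 1.06968, 0.5716)  len=0.1183
  (v1,v4,v2) [+-+] → (0.6824, 1.06968, 0.5716)–(0.6824, 1.06968, 0.514616)  len=0.0570
  (v2,v4,v5) [+--] → (0.6824, 1.06968, 0.514616)–(0.6824, 1.06968, -0.5716)  len=1.0862
  (v2,v5,v0) [+-+] → (0.6824, 1.06968, -0.5716)–(0.6824, 1.10356, -0.560307)  len=0.0357
  (v0,v5,v3) [+-+] → (0.6824, 1.10356, -0.560307)–(0.6824, 1.18192, -0.534186)  len=0.0826
  (v3,v6,v4) [+--] → (0.6824, 1.9832, 0)–(0.6824, 1.18192, 0.534186)  len=0.9630
  (v5,v8,v3) [--+] → (0.6824, 1.76223, -0.14731)–(0.6824, 1.18192, -0.534186)  len=0.6975
  (v3,v8,v6) [+--] → (0.6824, 1.76223, -0.14731)–(0.6824, 1.9832, 0)  len=0.2656
  (v12,v15,v13) [-+-] → (0.6824, -1.9832, 0)–(0.6824, -1.76223, 0.14731)  len=0.2656
  (v13,v15,v16) [-+-] → (0.6824, -1.76223, 0.14731)–(0.6824, -1.18192, 0.534186)  len=0.6975
  (v12,v17,v15) [--+] → (0.6824, -1.18192, -0.534186)–(0.6824, -1.9832, 0)  len=0.9630
  (v15,v0,v16) [++-] → (0.6824, -1.10356, 0.560307)–(0.6824, -1.18192, 0.534186)  len=0.0826
  (v16,v0,v1) [-++] → (0.6824, -1.10356, 0.560307)–(0.6824, -1.06968, 0.5716)  len=0.0357
  (v16,v1,v17) [-+-] → (0.6824, -1.06968, 0.5716)–(0.6824, -1.06968, -0.514616)  len=1.0862
  (v17,v1,v2) [-++] → (0.6824, -1.06968, -0.514616)–(0.6824, -1.06968, -0.5716)  len=0.0570
  (v17,v2,v15) [-++] → (0.6824, -1.06968, -0.5716)–(0.6824, -1.18192, -0.534186)  len=0.1183

Chained into 2 loop(s):
  loop 1: 8 segments, perimeter = 3.3059
  loop 2: 8 segments, perimeter = 3.3059
Total perimeter = 6.612

loops=2 perimeter=6.612


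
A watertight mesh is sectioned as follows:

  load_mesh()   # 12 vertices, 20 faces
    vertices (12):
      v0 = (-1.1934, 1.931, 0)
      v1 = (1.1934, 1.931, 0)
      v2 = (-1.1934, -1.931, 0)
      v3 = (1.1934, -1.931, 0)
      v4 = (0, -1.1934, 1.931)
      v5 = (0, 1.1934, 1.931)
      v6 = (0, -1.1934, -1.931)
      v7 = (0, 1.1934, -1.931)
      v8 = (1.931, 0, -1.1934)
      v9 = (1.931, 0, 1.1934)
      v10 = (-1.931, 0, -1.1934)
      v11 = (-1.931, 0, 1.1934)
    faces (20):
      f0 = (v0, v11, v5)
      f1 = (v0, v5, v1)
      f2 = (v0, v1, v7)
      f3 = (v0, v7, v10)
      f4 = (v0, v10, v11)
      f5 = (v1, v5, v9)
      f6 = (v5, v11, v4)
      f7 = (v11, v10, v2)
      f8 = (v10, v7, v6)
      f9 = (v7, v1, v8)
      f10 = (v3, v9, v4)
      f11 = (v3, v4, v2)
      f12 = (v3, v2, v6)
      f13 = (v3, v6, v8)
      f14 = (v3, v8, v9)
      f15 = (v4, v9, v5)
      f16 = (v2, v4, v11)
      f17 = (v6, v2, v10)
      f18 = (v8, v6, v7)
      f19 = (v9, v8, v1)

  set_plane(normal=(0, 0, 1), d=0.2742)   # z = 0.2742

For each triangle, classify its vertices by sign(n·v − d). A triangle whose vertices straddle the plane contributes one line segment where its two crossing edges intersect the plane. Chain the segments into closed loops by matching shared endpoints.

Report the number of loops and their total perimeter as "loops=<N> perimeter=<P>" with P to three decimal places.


Straddling triangles (10 of 20):
  (v0,v11,v5) [-++] → (-1.36287, 1.48733, 0.2742)–(-1.02394, 1.82626, 0.2742)  len=0.4793
  (v0,v5,v1) [-+-] → (-1.02394, 1.82626, 0.2742)–(1.02394, 1.82626, 0.2742)  len=2.0479
  (v0,v10,v11) [--+] → (-1.931, 0, 0.2742)–(-1.36287, 1.48733, 0.2742)  len=1.5921
  (v1,v5,v9) [-++] → (1.02394, 1.82626, 0.2742)–(1.36287, 1.48733, 0.2742)  len=0.4793
  (v11,v10,v2) [+--] → (-1.931, 0, 0.2742)–(-1.36287, -1.48733, 0.2742)  len=1.5921
  (v3,v9,v4) [-++] → (1.36287, -1.48733, 0.2742)–(1.02394, -1.82626, 0.2742)  len=0.4793
  (v3,v4,v2) [-+-] → (1.02394, -1.82626, 0.2742)–(-1.02394, -1.82626, 0.2742)  len=2.0479
  (v3,v8,v9) [--+] → (1.931, 0, 0.2742)–(1.36287, -1.48733, 0.2742)  len=1.5921
  (v2,v4,v11) [-++] → (-1.02394, -1.82626, 0.2742)–(-1.36287, -1.48733, 0.2742)  len=0.4793
  (v9,v8,v1) [+--] → (1.931, 0, 0.2742)–(1.36287, 1.48733, 0.2742)  len=1.5921

Chained into 1 loop(s):
  loop 1: 10 segments, perimeter = 12.3816
Total perimeter = 12.382

loops=1 perimeter=12.382


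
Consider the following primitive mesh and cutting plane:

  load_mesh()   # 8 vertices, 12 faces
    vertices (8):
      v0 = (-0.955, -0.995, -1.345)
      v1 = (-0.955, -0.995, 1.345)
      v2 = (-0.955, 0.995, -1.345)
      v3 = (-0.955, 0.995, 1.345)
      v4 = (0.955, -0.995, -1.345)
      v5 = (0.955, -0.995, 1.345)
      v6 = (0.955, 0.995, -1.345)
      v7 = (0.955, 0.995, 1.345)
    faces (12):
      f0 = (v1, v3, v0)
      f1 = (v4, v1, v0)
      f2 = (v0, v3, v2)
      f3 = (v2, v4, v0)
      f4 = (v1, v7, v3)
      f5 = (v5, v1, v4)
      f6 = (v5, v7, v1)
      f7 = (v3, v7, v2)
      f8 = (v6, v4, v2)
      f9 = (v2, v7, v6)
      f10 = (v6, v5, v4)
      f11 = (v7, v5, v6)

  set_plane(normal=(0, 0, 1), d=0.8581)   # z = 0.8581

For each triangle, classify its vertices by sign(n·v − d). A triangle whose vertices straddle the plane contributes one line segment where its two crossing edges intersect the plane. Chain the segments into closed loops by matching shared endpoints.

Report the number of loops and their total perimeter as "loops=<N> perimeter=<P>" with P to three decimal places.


Straddling triangles (8 of 12):
  (v1,v3,v0) [++-] → (-0.955, 0.634803, 0.8581)–(-0.955, -0.995, 0.8581)  len=1.6298
  (v4,v1,v0) [-+-] → (-0.609283, -0.995, 0.8581)–(-0.955, -0.995, 0.8581)  len=0.3457
  (v0,v3,v2) [-+-] → (-0.955, 0.634803, 0.8581)–(-0.955, 0.995, 0.8581)  len=0.3602
  (v5,v1,v4) [++-] → (-0.609283, -0.995, 0.8581)–(0.955, -0.995, 0.8581)  len=1.5643
  (v3,v7,v2) [++-] → (0.609283, 0.995, 0.8581)–(-0.955, 0.995, 0.8581)  len=1.5643
  (v2,v7,v6) [-+-] → (0.609283, 0.995, 0.8581)–(0.955, 0.995, 0.8581)  len=0.3457
  (v6,v5,v4) [-+-] → (0.955, -0.634803, 0.8581)–(0.955, -0.995, 0.8581)  len=0.3602
  (v7,v5,v6) [++-] → (0.955, -0.634803, 0.8581)–(0.955, 0.995, 0.8581)  len=1.6298

Chained into 1 loop(s):
  loop 1: 8 segments, perimeter = 7.8000
Total perimeter = 7.800

loops=1 perimeter=7.800


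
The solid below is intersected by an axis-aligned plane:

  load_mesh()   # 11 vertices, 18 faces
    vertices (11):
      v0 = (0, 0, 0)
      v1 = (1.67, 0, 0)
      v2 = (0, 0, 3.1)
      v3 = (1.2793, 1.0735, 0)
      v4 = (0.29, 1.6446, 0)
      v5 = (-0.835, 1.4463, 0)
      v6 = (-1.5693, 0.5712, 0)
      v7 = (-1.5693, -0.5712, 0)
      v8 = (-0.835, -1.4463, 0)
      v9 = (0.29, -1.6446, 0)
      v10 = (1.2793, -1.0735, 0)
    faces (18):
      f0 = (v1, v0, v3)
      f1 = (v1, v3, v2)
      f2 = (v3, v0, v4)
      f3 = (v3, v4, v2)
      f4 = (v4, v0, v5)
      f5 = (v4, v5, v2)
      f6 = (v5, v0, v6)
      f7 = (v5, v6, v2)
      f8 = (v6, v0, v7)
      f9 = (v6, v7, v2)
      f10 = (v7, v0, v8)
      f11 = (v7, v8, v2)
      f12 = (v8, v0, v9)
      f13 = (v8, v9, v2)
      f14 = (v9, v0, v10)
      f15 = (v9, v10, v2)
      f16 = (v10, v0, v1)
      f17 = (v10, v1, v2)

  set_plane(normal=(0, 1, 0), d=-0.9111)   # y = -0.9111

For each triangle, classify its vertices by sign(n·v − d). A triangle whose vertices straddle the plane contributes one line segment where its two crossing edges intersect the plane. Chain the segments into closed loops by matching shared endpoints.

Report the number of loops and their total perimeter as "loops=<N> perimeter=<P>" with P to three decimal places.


Straddling triangles (8 of 18):
  (v7,v0,v8) [++-] → (-0.52601, -0.9111, 0)–(-1.28409, -0.9111, 0)  len=0.7581
  (v7,v8,v2) [+-+] → (-1.28409, -0.9111, 0)–(-0.52601, -0.9111, 1.14715)  len=1.3750
  (v8,v0,v9) [-+-] → (-0.52601, -0.9111, 0)–(0.160659, -0.9111, 0)  len=0.6867
  (v8,v9,v2) [--+] → (0.160659, -0.9111, 1.38262)–(-0.52601, -0.9111, 1.14715)  len=0.7259
  (v9,v0,v10) [-+-] → (0.160659, -0.9111, 0)–(1.08577, -0.9111, 0)  len=0.9251
  (v9,v10,v2) [--+] → (1.08577, -0.9111, 0.468971)–(0.160659, -0.9111, 1.38262)  len=1.3002
  (v10,v0,v1) [-++] → (1.08577, -0.9111, 0)–(1.33841, -0.9111, 0)  len=0.2526
  (v10,v1,v2) [-++] → (1.33841, -0.9111, 0)–(1.08577, -0.9111, 0.468971)  len=0.5327

Chained into 1 loop(s):
  loop 1: 8 segments, perimeter = 6.5563
Total perimeter = 6.556

loops=1 perimeter=6.556


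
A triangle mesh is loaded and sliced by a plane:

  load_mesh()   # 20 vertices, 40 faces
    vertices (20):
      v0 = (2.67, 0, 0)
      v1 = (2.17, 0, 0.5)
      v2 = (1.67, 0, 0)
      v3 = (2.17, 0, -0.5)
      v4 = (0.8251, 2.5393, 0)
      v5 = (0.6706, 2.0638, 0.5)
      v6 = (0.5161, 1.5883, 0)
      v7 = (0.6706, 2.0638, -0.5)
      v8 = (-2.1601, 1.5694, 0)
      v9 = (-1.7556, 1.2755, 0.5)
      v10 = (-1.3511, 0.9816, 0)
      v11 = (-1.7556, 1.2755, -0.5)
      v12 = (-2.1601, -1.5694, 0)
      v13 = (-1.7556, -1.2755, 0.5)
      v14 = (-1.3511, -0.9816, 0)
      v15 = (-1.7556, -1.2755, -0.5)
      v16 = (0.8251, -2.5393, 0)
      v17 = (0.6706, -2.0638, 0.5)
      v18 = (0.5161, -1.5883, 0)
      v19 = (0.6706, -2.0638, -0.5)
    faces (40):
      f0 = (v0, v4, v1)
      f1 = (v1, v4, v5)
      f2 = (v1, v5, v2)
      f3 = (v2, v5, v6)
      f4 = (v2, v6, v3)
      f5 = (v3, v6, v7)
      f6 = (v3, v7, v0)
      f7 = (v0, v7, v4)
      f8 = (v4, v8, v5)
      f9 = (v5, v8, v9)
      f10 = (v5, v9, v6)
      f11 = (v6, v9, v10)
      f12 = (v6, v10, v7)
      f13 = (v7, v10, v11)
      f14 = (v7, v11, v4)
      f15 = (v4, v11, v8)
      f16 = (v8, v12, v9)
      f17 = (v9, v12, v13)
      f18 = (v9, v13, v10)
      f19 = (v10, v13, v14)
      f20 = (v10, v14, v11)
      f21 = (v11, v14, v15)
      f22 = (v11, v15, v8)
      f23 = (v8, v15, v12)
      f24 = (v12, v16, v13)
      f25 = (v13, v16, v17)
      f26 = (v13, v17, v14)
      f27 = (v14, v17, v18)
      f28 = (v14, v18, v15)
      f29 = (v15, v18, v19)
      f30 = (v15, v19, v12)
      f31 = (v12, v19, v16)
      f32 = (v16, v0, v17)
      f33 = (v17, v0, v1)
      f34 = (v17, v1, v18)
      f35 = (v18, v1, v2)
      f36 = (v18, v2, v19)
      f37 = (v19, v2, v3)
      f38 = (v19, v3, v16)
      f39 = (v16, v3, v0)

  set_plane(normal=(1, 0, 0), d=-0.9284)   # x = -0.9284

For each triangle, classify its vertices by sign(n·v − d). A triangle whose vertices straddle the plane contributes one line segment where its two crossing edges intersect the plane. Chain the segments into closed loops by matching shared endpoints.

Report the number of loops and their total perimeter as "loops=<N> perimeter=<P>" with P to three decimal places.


loops=2 perimeter=5.251

Straddling triangles (16 of 40):
  (v4,v8,v5) [+-+] → (-0.9284, 1.96958, 0)–(-0.9284, 1.78452, 0.217561)  len=0.2856
  (v5,v8,v9) [+--] → (-0.9284, 1.78452, 0.217561)–(-0.9284, 1.54427, 0.5)  len=0.3708
  (v5,v9,v6) [+-+] → (-0.9284, 1.54427, 0.5)–(-0.9284, 1.3894, 0.317934)  len=0.2390
  (v6,v9,v10) [+--] → (-0.9284, 1.3894, 0.317934)–(-0.9284, 1.11895, 0)  len=0.4174
  (v6,v10,v7) [+-+] → (-0.9284, 1.11895, 0)–(-0.9284, 1.20787, -0.104541)  len=0.1372
  (v7,v10,v11) [+--] → (-0.9284, 1.20787, -0.104541)–(-0.9284, 1.54427, -0.5)  len=0.5192
  (v7,v11,v4) [+-+] → (-0.9284, 1.54427, -0.5)–(-0.9284, 1.68059, -0.339733)  len=0.2104
  (v4,v11,v8) [+--] → (-0.9284, 1.68059, -0.339733)–(-0.9284, 1.96958, 0)  len=0.4460
  (v12,v16,v13) [-+-] → (-0.9284, -1.96958, 0)–(-0.9284, -1.68059, 0.339733)  len=0.4460
  (v13,v16,v17) [-++] → (-0.9284, -1.68059, 0.339733)–(-0.9284, -1.54427, 0.5)  len=0.2104
  (v13,v17,v14) [-+-] → (-0.9284, -1.54427, 0.5)–(-0.9284, -1.20787, 0.104541)  len=0.5192
  (v14,v17,v18) [-++] → (-0.9284, -1.20787, 0.104541)–(-0.9284, -1.11895, 0)  len=0.1372
  (v14,v18,v15) [-+-] → (-0.9284, -1.11895, 0)–(-0.9284, -1.3894, -0.317934)  len=0.4174
  (v15,v18,v19) [-++] → (-0.9284, -1.3894, -0.317934)–(-0.9284, -1.54427, -0.5)  len=0.2390
  (v15,v19,v12) [-+-] → (-0.9284, -1.54427, -0.5)–(-0.9284, -1.78452, -0.217561)  len=0.3708
  (v12,v19,v16) [-++] → (-0.9284, -1.78452, -0.217561)–(-0.9284, -1.96958, 0)  len=0.2856

Chained into 2 loop(s):
  loop 1: 8 segments, perimeter = 2.6257
  loop 2: 8 segments, perimeter = 2.6257
Total perimeter = 5.251


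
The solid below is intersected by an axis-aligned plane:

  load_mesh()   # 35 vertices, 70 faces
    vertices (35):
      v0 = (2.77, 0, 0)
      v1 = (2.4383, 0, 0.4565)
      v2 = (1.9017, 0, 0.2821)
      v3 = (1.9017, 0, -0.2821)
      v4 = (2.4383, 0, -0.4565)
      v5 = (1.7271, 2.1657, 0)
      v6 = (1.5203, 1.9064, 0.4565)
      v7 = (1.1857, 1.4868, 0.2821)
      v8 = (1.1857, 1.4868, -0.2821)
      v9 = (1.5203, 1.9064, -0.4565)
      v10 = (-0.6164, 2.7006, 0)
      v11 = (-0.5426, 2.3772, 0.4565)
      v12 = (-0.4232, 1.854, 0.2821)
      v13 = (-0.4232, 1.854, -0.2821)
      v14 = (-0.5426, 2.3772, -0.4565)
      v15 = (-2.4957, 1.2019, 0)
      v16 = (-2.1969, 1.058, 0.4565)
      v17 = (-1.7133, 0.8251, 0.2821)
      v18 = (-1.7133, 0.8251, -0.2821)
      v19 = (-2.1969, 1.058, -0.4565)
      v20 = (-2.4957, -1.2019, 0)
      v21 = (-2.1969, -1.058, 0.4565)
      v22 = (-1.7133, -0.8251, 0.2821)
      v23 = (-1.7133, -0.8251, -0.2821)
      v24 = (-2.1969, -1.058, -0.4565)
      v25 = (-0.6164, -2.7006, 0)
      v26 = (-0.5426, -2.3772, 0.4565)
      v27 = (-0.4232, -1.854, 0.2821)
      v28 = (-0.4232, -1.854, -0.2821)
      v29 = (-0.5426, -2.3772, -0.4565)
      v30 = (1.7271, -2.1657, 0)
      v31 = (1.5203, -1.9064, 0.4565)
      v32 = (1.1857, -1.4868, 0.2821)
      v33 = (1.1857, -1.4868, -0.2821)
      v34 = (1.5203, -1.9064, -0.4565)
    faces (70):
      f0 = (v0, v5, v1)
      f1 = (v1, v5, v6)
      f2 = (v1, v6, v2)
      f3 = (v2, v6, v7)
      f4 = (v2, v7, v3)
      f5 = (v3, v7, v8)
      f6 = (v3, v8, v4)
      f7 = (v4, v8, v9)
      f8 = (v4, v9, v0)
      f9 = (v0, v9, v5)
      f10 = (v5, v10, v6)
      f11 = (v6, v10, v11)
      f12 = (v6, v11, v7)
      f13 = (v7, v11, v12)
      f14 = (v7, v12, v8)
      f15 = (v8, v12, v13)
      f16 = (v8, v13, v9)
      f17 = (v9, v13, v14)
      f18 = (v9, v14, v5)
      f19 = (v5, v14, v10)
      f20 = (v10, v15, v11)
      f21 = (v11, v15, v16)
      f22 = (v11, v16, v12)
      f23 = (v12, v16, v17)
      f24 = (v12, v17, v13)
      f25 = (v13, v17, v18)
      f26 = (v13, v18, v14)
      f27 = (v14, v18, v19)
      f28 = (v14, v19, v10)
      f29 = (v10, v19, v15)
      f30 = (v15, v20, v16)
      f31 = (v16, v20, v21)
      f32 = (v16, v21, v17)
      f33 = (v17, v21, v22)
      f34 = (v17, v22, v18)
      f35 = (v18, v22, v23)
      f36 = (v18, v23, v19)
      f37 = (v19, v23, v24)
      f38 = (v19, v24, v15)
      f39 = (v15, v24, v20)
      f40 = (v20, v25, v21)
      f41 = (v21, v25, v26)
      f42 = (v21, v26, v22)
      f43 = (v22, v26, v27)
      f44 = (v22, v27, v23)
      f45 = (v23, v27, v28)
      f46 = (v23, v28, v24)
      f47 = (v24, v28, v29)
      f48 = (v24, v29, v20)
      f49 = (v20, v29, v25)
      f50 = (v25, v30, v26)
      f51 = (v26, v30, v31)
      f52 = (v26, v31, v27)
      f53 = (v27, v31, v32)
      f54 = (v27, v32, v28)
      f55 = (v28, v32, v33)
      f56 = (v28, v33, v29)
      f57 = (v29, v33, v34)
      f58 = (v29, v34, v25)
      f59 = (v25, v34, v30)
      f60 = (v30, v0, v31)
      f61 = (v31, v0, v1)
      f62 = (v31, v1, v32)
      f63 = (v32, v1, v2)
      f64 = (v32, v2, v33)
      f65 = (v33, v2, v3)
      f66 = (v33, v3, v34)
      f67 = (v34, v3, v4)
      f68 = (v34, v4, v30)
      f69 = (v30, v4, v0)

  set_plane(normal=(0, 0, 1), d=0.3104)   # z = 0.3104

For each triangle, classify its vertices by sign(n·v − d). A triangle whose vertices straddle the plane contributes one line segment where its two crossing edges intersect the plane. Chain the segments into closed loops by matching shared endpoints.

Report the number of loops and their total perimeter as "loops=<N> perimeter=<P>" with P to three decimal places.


Straddling triangles (28 of 70):
  (v0,v5,v1) [--+] → (2.21068, 0.693119, 0.3104)–(2.54446, 0, 0.3104)  len=0.7693
  (v1,v5,v6) [+-+] → (2.21068, 0.693119, 0.3104)–(1.58649, 1.98939, 0.3104)  len=1.4387
  (v1,v6,v2) [++-] → (1.83981, 0.309353, 0.3104)–(1.98877, 0, 0.3104)  len=0.3434
  (v2,v6,v7) [-+-] → (1.83981, 0.309353, 0.3104)–(1.24, 1.55489, 0.3104)  len=1.3824
  (v5,v10,v6) [--+] → (0.836462, 2.16058, 0.3104)–(1.58649, 1.98939, 0.3104)  len=0.7693
  (v6,v10,v11) [+-+] → (0.836462, 2.16058, 0.3104)–(-0.566219, 2.4807, 0.3104)  len=1.4387
  (v6,v11,v7) [++-] → (0.905248, 1.63129, 0.3104)–(1.24, 1.55489, 0.3104)  len=0.3434
  (v7,v11,v12) [-+-] → (0.905248, 1.63129, 0.3104)–(-0.442575, 1.9389, 0.3104)  len=1.3825
  (v10,v15,v11) [--+] → (-1.16768, 2.00105, 0.3104)–(-0.566219, 2.4807, 0.3104)  len=0.7693
  (v11,v15,v16) [+-+] → (-1.16768, 2.00105, 0.3104)–(-2.29253, 1.10405, 0.3104)  len=1.4387
  (v11,v16,v12) [++-] → (-0.711019, 1.72483, 0.3104)–(-0.442575, 1.9389, 0.3104)  len=0.3433
  (v12,v16,v17) [-+-] → (-0.711019, 1.72483, 0.3104)–(-1.79177, 0.862893, 0.3104)  len=1.3824
  (v15,v20,v16) [--+] → (-2.29253, 0.334733, 0.3104)–(-2.29253, 1.10405, 0.3104)  len=0.7693
  (v16,v20,v21) [+-+] → (-2.29253, 0.334733, 0.3104)–(-2.29253, -1.10405, 0.3104)  len=1.4388
  (v16,v21,v17) [++-] → (-1.79177, 0.519528, 0.3104)–(-1.79177, 0.862893, 0.3104)  len=0.3434
  (v17,v21,v22) [-+-] → (-1.79177, 0.519528, 0.3104)–(-1.79177, -0.862893, 0.3104)  len=1.3824
  (v20,v25,v21) [--+] → (-1.69107, -1.5837, 0.3104)–(-2.29253, -1.10405, 0.3104)  len=0.7693
  (v21,v25,v26) [+-+] → (-1.69107, -1.5837, 0.3104)–(-0.566219, -2.4807, 0.3104)  len=1.4387
  (v21,v26,v22) [++-] → (-1.52333, -1.07696, 0.3104)–(-1.79177, -0.862893, 0.3104)  len=0.3433
  (v22,v26,v27) [-+-] → (-1.52333, -1.07696, 0.3104)–(-0.442575, -1.9389, 0.3104)  len=1.3824
  (v25,v30,v26) [--+] → (0.183803, -2.30951, 0.3104)–(-0.566219, -2.4807, 0.3104)  len=0.7693
  (v26,v30,v31) [+-+] → (0.183803, -2.30951, 0.3104)–(1.58649, -1.98939, 0.3104)  len=1.4387
  (v26,v31,v27) [++-] → (-0.107827, -1.8625, 0.3104)–(-0.442575, -1.9389, 0.3104)  len=0.3434
  (v27,v31,v32) [-+-] → (-0.107827, -1.8625, 0.3104)–(1.24, -1.55489, 0.3104)  len=1.3825
  (v30,v0,v31) [--+] → (1.92026, -1.29627, 0.3104)–(1.58649, -1.98939, 0.3104)  len=0.7693
  (v31,v0,v1) [+-+] → (1.92026, -1.29627, 0.3104)–(2.54446, 0, 0.3104)  len=1.4387
  (v31,v1,v32) [++-] → (1.38896, -1.24554, 0.3104)–(1.24, -1.55489, 0.3104)  len=0.3434
  (v32,v1,v2) [-+-] → (1.38896, -1.24554, 0.3104)–(1.98877, 0, 0.3104)  len=1.3824

Chained into 2 loop(s):
  loop 1: 14 segments, perimeter = 15.4563
  loop 2: 14 segments, perimeter = 12.0805
Total perimeter = 27.537

loops=2 perimeter=27.537
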